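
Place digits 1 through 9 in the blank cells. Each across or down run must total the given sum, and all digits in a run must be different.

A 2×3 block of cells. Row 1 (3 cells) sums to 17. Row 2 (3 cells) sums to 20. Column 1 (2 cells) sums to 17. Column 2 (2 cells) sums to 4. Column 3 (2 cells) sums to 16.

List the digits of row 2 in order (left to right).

17 in 2 cells must be {8,9}; 4 in 2 cells must be {1,3}; 16 in 2 cells must be {7,9}.
The 20 across and the 4 down share only 3, so (2,2) = 3.
Given what's placed, (2,3) must be 9 to fit the 20 across and 16 down.
(1,2) = 4 − 3 = 1 completes the 4 down.
(1,3) = 16 − 9 = 7 completes the 16 down.
(2,1) = 20 − 12 = 8 completes the 20 across.
(1,1) = 17 − 8 = 9 completes the 17 across.

8, 3, 9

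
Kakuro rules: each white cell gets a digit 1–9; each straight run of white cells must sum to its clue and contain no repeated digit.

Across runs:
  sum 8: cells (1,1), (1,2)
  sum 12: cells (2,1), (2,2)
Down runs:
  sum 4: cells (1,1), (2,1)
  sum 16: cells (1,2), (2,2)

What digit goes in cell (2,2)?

9

4 in 2 cells must be {1,3}; 16 in 2 cells must be {7,9}.
The 8 across and the 16 down share only 7, so (1,2) = 7.
The 12 across and the 4 down share only 3, so (2,1) = 3.
(2,2) = 12 − 3 = 9 completes the 12 across.
(1,1) = 8 − 7 = 1 completes the 8 across.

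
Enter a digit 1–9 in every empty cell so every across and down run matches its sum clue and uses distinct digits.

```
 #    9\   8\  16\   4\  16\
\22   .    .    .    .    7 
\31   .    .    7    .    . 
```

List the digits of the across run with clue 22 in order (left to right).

16 in 2 cells must be {7,9}; 4 in 2 cells must be {1,3}.
R1C3 = 16 − 7 = 9 completes the 16 down.
R2C5 = 16 − 7 = 9 completes the 16 down.
Nothing is forced directly, so branch on R1C4, whose candidates are 1 or 3. If R1C4 = 1: that forces R2C4 = 3, after which R2C2 would have to be in {4,8} for the 31 across but in {1,2,3,5,6,7} for the 8 down — contradiction. So R1C4 = 3.
R2C4 = 4 − 3 = 1 completes the 4 down.
Given what's placed, R2C2 must be 6 to fit the 31 across and 8 down.
R1C2 = 8 − 6 = 2 completes the 8 down.
R2C1 = 31 − 23 = 8 completes the 31 across.
R1C1 = 22 − 21 = 1 completes the 22 across.

1, 2, 9, 3, 7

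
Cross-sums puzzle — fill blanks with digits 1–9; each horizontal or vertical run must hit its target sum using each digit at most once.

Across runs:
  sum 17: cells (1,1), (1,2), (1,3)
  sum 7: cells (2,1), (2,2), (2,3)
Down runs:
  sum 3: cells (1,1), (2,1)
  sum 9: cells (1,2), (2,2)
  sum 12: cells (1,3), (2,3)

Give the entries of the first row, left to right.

2 7 8

7 in 3 cells must be {1,2,4}; 3 in 2 cells must be {1,2}.
The 7 across and the 12 down share only 4, so (2,3) = 4.
(1,3) = 12 − 4 = 8 completes the 12 down.
Given what's placed, (1,1) must be 2 to fit the 17 across and 3 down.
(1,2) = 17 − 10 = 7 completes the 17 across.
(2,1) = 3 − 2 = 1 completes the 3 down.
(2,2) = 7 − 5 = 2 completes the 7 across.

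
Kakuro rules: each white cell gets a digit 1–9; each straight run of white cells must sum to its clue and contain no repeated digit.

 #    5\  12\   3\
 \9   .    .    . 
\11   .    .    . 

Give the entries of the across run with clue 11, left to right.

2 8 1

3 in 2 cells must be {1,2}.
Nothing is forced directly, so branch on R1C2, whose candidates are 3 or 4 or 5. If R1C2 = 3: then R2C2 would have to be in {1,2,3,4,5,6,7,8} for the 11 across but in {9} for the 12 down — contradiction. If R1C2 = 5: that forces R1C3 = 1, R2C2 = 7, after which R2C3 would have to be in {1,3} for the 11 across but in {2} for the 3 down — contradiction. So R1C2 = 4.
Given what's placed, R1C3 must be 2 to fit the 9 across and 3 down.
R2C2 = 12 − 4 = 8 completes the 12 down.
R2C3 = 3 − 2 = 1 completes the 3 down.
R1C1 = 9 − 6 = 3 completes the 9 across.
R2C1 = 11 − 9 = 2 completes the 11 across.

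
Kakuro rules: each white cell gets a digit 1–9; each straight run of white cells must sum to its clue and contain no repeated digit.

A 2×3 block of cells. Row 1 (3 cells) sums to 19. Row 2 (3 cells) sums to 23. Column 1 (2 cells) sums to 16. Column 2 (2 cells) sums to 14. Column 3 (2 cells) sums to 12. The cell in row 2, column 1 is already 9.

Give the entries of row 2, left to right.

23 in 3 cells must be {6,8,9}; 16 in 2 cells must be {7,9}.
(1,1) = 16 − 9 = 7 completes the 16 down.
Given what's placed, (2,3) must be 8 to fit the 23 across and 12 down.
(1,3) = 12 − 8 = 4 completes the 12 down.
(2,2) = 23 − 17 = 6 completes the 23 across.
(1,2) = 19 − 11 = 8 completes the 19 across.

9, 6, 8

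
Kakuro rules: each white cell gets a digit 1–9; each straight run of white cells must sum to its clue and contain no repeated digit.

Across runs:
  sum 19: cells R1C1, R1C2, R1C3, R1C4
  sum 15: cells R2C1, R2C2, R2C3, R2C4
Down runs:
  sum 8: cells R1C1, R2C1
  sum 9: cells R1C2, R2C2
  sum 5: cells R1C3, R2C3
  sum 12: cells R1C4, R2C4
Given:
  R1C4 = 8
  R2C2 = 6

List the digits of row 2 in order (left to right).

2 6 3 4

R1C2 = 9 − 6 = 3 completes the 9 down.
R2C4 = 12 − 8 = 4 completes the 12 down.
No cell is forced outright now. R2C1 can only be 2 or 3 (the digits allowed by both its 15 across and its 8 down). If R2C1 = 3: then R1C1 would have to be in {1,2,6,7} for the 19 across but in {5} for the 8 down — contradiction. So R2C1 = 2.
R1C1 = 8 − 2 = 6 completes the 8 down.
R1C3 = 19 − 17 = 2 completes the 19 across.
R2C3 = 15 − 12 = 3 completes the 15 across.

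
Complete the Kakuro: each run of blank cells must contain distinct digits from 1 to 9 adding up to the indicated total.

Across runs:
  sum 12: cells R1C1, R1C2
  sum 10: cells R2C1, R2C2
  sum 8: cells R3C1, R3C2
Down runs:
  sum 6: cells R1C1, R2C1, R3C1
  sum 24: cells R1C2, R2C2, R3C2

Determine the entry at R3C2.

6 in 3 cells must be {1,2,3}; 24 in 3 cells must be {7,8,9}.
The 12 across and the 6 down share only 3, so R1C1 = 3.
R1C2 = 12 − 3 = 9 completes the 12 across.
Given what's placed, R3C2 must be 7 to fit the 8 across and 24 down.
R2C2 = 24 − 16 = 8 completes the 24 down.
R3C1 = 8 − 7 = 1 completes the 8 across.
R2C1 = 10 − 8 = 2 completes the 10 across.

7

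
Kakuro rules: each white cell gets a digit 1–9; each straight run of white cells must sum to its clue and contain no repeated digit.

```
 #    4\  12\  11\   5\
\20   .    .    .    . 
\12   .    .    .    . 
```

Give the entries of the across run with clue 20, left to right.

4 in 2 cells must be {1,3}.
Nothing is forced directly, so branch on R1C1, whose candidates are 1 or 3. If R1C1 = 1: that forces R2C1 = 3, after which R2C2 would have to be in {1,2,6} for the 12 across but in {3,4,5,7,8,9} for the 12 down — contradiction. So R1C1 = 3.
R2C1 = 4 − 3 = 1 completes the 4 down.
Nothing is forced directly, so branch on R1C4, whose candidates are 1 or 2 or 4. If R1C4 = 2: that forces R2C4 = 3, after which R2C2 would have to be in {2,6} for the 12 across but in {3,4,5,7,8,9} for the 12 down — contradiction. If R1C4 = 4: then R2C4 would have to be in {2,3,4,5,6} for the 12 across but in {1} for the 5 down — contradiction. So R1C4 = 1.
R2C4 = 5 − 1 = 4 completes the 5 down.
R2C2 = 5: the only remaining digit allowed by both the 12 across and the 12 down.
R2C3 = 12 − 10 = 2 completes the 12 across.
R1C2 = 12 − 5 = 7 completes the 12 down.
R1C3 = 20 − 11 = 9 completes the 20 across.

3 7 9 1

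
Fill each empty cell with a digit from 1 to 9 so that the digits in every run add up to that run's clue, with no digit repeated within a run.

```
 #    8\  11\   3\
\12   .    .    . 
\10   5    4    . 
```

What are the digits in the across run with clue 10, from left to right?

3 in 2 cells must be {1,2}.
R1C1 = 8 − 5 = 3 completes the 8 down.
R1C2 = 11 − 4 = 7 completes the 11 down.
R1C3 = 12 − 10 = 2 completes the 12 across.
R2C3 = 10 − 9 = 1 completes the 10 across.

5 4 1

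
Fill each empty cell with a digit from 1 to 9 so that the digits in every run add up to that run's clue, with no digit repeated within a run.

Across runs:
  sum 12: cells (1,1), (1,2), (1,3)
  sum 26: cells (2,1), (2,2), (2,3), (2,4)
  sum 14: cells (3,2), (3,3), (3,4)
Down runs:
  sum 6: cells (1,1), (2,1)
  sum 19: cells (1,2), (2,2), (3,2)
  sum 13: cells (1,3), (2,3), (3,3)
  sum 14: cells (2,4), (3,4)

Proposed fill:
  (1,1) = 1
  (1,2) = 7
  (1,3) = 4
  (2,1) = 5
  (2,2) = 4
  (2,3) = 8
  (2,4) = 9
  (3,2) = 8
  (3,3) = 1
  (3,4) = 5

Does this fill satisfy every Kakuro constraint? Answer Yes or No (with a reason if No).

Across: 1+7+4=12; 5+4+8+9=26; 8+1+5=14. Down: 1+5=6; 7+4+8=19; 4+8+1=13; 9+5=14. No digit repeats within any run.

Yes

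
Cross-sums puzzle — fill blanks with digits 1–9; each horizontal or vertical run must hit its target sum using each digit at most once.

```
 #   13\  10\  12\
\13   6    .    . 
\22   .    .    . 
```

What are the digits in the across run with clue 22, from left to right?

R2C1 = 13 − 6 = 7 completes the 13 down.
R2C3 = 9: the only remaining digit allowed by both the 22 across and the 12 down.
R1C3 = 12 − 9 = 3 completes the 12 down.
R2C2 = 22 − 16 = 6 completes the 22 across.
R1C2 = 13 − 9 = 4 completes the 13 across.

7, 6, 9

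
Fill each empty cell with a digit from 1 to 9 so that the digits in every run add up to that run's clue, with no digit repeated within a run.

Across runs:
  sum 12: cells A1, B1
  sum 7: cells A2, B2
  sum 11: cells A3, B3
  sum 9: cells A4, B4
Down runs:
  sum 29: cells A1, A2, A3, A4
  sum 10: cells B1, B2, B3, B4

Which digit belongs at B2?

29 in 4 cells must be {5,7,8,9}; 10 in 4 cells must be {1,2,3,4}.
Only 5 fits A2 under both its across sum 7 and down sum 29.
B2 = 7 − 5 = 2 completes the 7 across.

2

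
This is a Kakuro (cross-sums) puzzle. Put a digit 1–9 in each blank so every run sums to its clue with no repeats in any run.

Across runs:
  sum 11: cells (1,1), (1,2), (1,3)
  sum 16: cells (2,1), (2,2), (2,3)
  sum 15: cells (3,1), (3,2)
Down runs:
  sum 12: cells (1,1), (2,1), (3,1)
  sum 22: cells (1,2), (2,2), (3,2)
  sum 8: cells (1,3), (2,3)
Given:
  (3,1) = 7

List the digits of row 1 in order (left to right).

(3,2) = 15 − 7 = 8 completes the 15 across.
Given what's placed, (1,2) must be 5 to fit the 11 across and 22 down.
(1,3) = 2: the only remaining digit allowed by both the 11 across and the 8 down.
(2,2) = 22 − 13 = 9 completes the 22 down.
(2,3) = 8 − 2 = 6 completes the 8 down.
(1,1) = 11 − 7 = 4 completes the 11 across.
(2,1) = 16 − 15 = 1 completes the 16 across.

4 5 2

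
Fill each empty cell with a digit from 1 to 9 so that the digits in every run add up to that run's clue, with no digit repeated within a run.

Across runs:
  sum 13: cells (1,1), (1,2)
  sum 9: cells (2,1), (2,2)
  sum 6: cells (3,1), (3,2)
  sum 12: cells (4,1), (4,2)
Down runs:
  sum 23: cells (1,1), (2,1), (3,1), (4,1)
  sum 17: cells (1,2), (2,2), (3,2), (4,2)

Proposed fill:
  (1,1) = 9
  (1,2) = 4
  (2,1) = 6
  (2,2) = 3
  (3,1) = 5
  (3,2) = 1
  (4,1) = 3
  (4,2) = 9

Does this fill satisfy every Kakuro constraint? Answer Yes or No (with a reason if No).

Yes

Across: 9+4=13; 6+3=9; 5+1=6; 3+9=12. Down: 9+6+5+3=23; 4+3+1+9=17. No digit repeats within any run.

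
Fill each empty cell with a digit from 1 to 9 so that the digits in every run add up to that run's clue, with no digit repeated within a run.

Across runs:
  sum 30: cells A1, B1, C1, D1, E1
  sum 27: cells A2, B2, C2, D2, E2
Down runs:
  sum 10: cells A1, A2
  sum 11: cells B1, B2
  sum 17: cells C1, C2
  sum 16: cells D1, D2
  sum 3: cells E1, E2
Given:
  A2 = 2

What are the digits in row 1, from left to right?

17 in 2 cells must be {8,9}; 16 in 2 cells must be {7,9}; 3 in 2 cells must be {1,2}.
A1 = 10 − 2 = 8 completes the 10 down.
C1 = 9: the only remaining digit allowed by both the 30 across and the 17 down.
Given what's placed, D1 must be 7 to fit the 30 across and 16 down.
C2 = 17 − 9 = 8 completes the 17 down.
D2 = 16 − 7 = 9 completes the 16 down.
E2 = 1: the only remaining digit allowed by both the 27 across and the 3 down.
E1 = 3 − 1 = 2 completes the 3 down.
B2 = 27 − 20 = 7 completes the 27 across.
B1 = 30 − 26 = 4 completes the 30 across.

8 4 9 7 2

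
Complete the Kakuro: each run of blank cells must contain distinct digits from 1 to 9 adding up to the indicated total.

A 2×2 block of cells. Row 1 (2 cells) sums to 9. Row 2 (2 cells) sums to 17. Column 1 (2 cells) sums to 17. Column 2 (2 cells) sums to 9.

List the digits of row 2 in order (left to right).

9, 8

17 in 2 cells must be {8,9}.
The 9 across and the 17 down share only 8, so (1,1) = 8.
(1,2) = 9 − 8 = 1 completes the 9 across.
(2,1) = 17 − 8 = 9 completes the 17 down.
(2,2) = 17 − 9 = 8 completes the 17 across.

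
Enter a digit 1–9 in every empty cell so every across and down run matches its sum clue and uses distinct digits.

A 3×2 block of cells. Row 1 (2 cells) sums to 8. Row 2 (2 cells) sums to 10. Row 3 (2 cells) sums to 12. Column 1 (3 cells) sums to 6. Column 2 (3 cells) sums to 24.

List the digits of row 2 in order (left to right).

6 in 3 cells must be {1,2,3}; 24 in 3 cells must be {7,8,9}.
The 8 across and the 24 down share only 7, so (1,2) = 7.
The 12 across and the 6 down share only 3, so (3,1) = 3.
(3,2) = 12 − 3 = 9 completes the 12 across.
(1,1) = 8 − 7 = 1 completes the 8 across.
(2,1) = 6 − 4 = 2 completes the 6 down.
(2,2) = 10 − 2 = 8 completes the 10 across.

2 8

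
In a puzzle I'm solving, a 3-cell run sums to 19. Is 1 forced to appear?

Counterexample: {2,8,9} sums to 19 without using 1.

No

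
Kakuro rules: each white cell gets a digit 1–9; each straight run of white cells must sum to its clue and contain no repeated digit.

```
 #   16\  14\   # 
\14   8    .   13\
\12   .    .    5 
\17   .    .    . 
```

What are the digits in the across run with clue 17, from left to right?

2 7 8

R1C2 = 14 − 8 = 6 completes the 14 across.
R3C3 = 13 − 5 = 8 completes the 13 down.
Nothing is forced directly, so branch on R2C2, whose candidates are 1 or 3. If R2C2 = 3: then R2C1 would have to be in {4} for the 12 across but in {1,2,3,5,6,7} for the 16 down — contradiction. So R2C2 = 1.
R2C1 = 12 − 6 = 6 completes the 12 across.
R3C1 = 16 − 14 = 2 completes the 16 down.
R3C2 = 17 − 10 = 7 completes the 17 across.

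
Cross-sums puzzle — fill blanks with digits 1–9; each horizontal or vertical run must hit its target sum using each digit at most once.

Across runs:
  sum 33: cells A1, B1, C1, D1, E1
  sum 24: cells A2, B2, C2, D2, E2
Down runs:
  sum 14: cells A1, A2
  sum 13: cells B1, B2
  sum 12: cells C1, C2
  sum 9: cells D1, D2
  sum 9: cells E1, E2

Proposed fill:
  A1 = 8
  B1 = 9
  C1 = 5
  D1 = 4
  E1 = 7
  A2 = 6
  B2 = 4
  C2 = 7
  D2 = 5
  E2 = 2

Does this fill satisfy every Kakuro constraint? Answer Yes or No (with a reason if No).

Yes

Across: 8+9+5+4+7=33; 6+4+7+5+2=24. Down: 8+6=14; 9+4=13; 5+7=12; 4+5=9; 7+2=9. No digit repeats within any run.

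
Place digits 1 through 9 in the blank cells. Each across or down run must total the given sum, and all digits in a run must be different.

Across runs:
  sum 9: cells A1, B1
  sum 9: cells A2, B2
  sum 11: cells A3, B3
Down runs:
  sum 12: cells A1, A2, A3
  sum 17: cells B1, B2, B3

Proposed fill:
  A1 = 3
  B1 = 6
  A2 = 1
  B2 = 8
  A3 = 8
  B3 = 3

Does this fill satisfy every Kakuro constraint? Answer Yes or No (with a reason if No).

Yes

Across: 3+6=9; 1+8=9; 8+3=11. Down: 3+1+8=12; 6+8+3=17. No digit repeats within any run.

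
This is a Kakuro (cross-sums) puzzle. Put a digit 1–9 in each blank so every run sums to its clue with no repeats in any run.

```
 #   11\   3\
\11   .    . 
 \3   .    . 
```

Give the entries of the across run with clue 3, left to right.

2 1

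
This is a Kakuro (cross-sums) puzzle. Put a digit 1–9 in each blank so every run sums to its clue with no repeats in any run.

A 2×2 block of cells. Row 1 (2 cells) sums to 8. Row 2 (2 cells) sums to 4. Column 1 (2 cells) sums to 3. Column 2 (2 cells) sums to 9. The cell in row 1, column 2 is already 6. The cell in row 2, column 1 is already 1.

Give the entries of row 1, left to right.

4 in 2 cells must be {1,3}; 3 in 2 cells must be {1,2}.
(1,1) = 8 − 6 = 2 completes the 8 across.
(2,2) = 4 − 1 = 3 completes the 4 across.

2 6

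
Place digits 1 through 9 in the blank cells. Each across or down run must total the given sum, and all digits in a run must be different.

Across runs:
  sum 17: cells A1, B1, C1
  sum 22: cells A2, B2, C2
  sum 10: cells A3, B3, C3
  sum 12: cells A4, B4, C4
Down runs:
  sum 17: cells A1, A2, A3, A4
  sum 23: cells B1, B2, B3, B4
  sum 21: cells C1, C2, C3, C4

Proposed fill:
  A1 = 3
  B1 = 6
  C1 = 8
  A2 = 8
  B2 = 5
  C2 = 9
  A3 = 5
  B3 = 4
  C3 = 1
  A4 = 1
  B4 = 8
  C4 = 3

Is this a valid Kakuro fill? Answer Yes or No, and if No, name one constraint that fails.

Yes

Across: 3+6+8=17; 8+5+9=22; 5+4+1=10; 1+8+3=12. Down: 3+8+5+1=17; 6+5+4+8=23; 8+9+1+3=21. No digit repeats within any run.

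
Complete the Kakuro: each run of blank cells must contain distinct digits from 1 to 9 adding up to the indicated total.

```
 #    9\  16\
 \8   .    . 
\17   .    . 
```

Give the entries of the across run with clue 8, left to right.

1 7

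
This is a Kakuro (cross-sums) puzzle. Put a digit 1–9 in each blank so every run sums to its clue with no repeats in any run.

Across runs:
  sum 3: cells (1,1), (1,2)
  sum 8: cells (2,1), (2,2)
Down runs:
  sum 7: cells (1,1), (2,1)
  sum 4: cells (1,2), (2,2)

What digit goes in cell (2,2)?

3 in 2 cells must be {1,2}; 4 in 2 cells must be {1,3}.
The 3 across and the 4 down share only 1, so (1,2) = 1.
(2,2) = 4 − 1 = 3 completes the 4 down.
(1,1) = 3 − 1 = 2 completes the 3 across.
(2,1) = 8 − 3 = 5 completes the 8 across.

3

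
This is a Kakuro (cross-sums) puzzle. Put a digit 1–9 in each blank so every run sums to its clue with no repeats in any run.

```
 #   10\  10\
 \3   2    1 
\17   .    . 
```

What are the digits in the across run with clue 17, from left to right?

8, 9

3 in 2 cells must be {1,2}; 17 in 2 cells must be {8,9}.
R2C1 = 10 − 2 = 8 completes the 10 down.
R2C2 = 17 − 8 = 9 completes the 17 across.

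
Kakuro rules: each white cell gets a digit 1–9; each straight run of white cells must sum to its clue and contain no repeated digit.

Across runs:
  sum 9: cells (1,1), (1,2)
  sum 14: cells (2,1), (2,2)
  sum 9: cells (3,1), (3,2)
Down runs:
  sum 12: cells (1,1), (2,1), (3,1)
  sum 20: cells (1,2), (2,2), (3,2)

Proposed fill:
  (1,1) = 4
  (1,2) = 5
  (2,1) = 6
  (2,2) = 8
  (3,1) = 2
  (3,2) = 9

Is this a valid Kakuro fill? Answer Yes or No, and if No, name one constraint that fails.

No — the down run (1,2)–(3,2) sums to 22, not 20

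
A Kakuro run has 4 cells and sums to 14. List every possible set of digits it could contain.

4 distinct digits from 1–9 sum between 10 and 30.

{1,2,3,8}; {1,2,4,7}; {1,2,5,6}; {1,3,4,6}; {2,3,4,5}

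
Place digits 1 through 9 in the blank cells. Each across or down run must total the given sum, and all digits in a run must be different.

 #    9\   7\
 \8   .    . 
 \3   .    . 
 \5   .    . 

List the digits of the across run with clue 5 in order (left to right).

3 in 2 cells must be {1,2}; 7 in 3 cells must be {1,2,4}.
Nothing is forced directly, so branch on R1C2, whose candidates are 1 or 2. If R1C2 = 1: then R1C1 would have to be in {7} for the 8 across but in {1,2,3,4,5,6} for the 9 down — contradiction. So R1C2 = 2.
R1C1 = 8 − 2 = 6 completes the 8 across.
Given what's placed, R2C2 must be 1 to fit the 3 across and 7 down.
R3C2 = 7 − 3 = 4 completes the 7 down.
R2C1 = 3 − 1 = 2 completes the 3 across.
R3C1 = 5 − 4 = 1 completes the 5 across.

1 4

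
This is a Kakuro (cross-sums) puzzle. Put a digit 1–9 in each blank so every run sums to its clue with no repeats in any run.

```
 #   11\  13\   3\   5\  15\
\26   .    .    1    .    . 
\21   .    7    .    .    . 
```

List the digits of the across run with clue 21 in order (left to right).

3, 7, 2, 1, 8

3 in 2 cells must be {1,2}.
R1C2 = 13 − 7 = 6 completes the 13 down.
R2C3 = 3 − 1 = 2 completes the 3 down.
Nothing is forced directly, so branch on R2C5, whose candidates are 6 or 8. If R2C5 = 6: that forces R1C5 = 9, R2C1 = 5, R2C4 = 1, after which R1C1 would have to be in {2,3,7,8} for the 26 across but in {6} for the 11 down — contradiction. So R2C5 = 8.
R1C5 = 15 − 8 = 7 completes the 15 down.
Given what's placed, R2C1 must be 3 to fit the 21 across and 11 down.
R2C4 = 21 − 20 = 1 completes the 21 across.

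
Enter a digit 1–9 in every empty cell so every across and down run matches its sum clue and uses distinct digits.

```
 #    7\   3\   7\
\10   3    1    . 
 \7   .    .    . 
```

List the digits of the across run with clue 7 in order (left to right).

7 in 3 cells must be {1,2,4}; 3 in 2 cells must be {1,2}.
R1C3 = 10 − 4 = 6 completes the 10 across.
R2C1 = 7 − 3 = 4 completes the 7 down.
R2C2 = 3 − 1 = 2 completes the 3 down.
R2C3 = 7 − 6 = 1 completes the 7 across.

4 2 1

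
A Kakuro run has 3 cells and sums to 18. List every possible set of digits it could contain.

{1,8,9}; {2,7,9}; {3,6,9}; {3,7,8}; {4,5,9}; {4,6,8}; {5,6,7}

3 distinct digits from 1–9 sum between 6 and 24.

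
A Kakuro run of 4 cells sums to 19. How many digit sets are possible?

11

4 distinct digits from 1–9 sum between 10 and 30.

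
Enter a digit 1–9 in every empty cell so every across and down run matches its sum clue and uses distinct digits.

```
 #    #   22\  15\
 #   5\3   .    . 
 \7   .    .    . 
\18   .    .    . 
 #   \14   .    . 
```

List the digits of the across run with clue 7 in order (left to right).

2 4 1

3 in 2 cells must be {1,2}; 7 in 3 cells must be {1,2,4}.
Nothing is forced directly, so branch on R1C2, whose candidates are 1 or 2. If R1C2 = 2: that forces R1C3 = 1, R2C2 = 4, R2C3 = 2, R4C2 = 9, R4C3 = 5 (and 2 more), after which R3C2 would have to be in {5,6,8,9} for the 18 across but in {7} for the 22 down — contradiction. So R1C2 = 1.
R1C3 = 3 − 1 = 2 completes the 3 across.
Given what's placed, R2C2 must be 4 to fit the 7 across and 22 down.
R2C3 = 1: the only remaining digit allowed by both the 7 across and the 15 down.
R2C1 = 7 − 5 = 2 completes the 7 across.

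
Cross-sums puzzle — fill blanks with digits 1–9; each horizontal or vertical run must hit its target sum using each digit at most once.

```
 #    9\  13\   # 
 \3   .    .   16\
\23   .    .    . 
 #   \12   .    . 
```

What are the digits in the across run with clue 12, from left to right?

3 in 2 cells must be {1,2}; 23 in 3 cells must be {6,8,9}; 16 in 2 cells must be {7,9}.
The 23 across and the 16 down share only 9, so R2C3 = 9.
R3C3 = 16 − 9 = 7 completes the 16 down.
R3C2 = 12 − 7 = 5 completes the 12 across.
R2C2 = 6: the only remaining digit allowed by both the 23 across and the 13 down.
R1C2 = 13 − 11 = 2 completes the 13 down.
R2C1 = 23 − 15 = 8 completes the 23 across.
R1C1 = 3 − 2 = 1 completes the 3 across.

5, 7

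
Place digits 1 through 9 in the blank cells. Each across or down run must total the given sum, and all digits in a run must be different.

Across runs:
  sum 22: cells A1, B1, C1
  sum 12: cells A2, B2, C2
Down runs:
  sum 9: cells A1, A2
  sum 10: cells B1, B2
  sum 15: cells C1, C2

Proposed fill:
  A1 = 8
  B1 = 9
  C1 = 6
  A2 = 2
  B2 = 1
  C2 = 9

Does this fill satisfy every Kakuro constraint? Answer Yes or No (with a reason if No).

No — the across run A1–C1 sums to 23, not 22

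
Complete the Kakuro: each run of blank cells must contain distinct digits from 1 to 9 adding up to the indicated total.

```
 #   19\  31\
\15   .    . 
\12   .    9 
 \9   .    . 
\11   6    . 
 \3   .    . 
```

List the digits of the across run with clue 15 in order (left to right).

3 in 2 cells must be {1,2}.
Given what's placed, R1C1 must be 7 to fit the 15 across and 19 down.
R1C2 = 15 − 7 = 8 completes the 15 across.

7, 8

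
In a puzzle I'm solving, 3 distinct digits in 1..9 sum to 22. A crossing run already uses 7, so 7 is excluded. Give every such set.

{5,8,9}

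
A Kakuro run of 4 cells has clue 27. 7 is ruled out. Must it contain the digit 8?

Yes

The only way to make 27 from 4 distinct digits under that restriction is {4,6,8,9}, which contains 8.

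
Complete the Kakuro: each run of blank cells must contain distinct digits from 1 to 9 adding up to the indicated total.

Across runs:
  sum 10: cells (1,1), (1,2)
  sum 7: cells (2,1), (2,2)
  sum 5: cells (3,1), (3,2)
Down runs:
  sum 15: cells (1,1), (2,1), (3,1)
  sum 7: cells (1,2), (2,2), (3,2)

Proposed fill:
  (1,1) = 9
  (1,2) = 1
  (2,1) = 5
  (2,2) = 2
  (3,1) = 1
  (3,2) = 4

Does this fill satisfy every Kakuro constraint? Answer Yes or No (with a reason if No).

Across: 9+1=10; 5+2=7; 1+4=5. Down: 9+5+1=15; 1+2+4=7. No digit repeats within any run.

Yes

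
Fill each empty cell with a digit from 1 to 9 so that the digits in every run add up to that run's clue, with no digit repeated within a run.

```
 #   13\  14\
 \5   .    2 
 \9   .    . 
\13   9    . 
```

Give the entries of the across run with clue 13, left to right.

R1C1 = 5 − 2 = 3 completes the 5 across.
R2C1 = 13 − 12 = 1 completes the 13 down.
R2C2 = 9 − 1 = 8 completes the 9 across.
R3C2 = 13 − 9 = 4 completes the 13 across.

9 4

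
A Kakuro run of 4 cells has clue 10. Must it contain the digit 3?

The only way to make 10 from 4 distinct digits is {1,2,3,4}, which contains 3.

Yes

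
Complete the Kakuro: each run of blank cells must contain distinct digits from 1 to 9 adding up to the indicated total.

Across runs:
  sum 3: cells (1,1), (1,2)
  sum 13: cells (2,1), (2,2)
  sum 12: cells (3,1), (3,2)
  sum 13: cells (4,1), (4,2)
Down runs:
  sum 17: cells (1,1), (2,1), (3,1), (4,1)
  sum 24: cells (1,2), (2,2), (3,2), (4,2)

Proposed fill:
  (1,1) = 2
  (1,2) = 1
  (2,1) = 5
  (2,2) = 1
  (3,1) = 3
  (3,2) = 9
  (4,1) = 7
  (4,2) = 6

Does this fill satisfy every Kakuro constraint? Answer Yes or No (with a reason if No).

No — the down run (1,2)–(4,2) sums to 17, not 24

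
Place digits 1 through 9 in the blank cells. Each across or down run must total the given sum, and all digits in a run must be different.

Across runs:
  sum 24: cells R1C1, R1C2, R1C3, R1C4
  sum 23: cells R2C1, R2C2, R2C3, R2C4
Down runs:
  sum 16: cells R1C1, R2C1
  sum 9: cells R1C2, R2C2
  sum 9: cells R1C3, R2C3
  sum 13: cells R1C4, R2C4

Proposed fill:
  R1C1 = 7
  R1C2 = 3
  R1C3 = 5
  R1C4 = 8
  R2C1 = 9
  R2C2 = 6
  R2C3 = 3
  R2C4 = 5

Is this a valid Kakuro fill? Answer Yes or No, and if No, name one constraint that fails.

No — the across run R1C1–R1C4 sums to 23, not 24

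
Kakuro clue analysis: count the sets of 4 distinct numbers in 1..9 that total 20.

12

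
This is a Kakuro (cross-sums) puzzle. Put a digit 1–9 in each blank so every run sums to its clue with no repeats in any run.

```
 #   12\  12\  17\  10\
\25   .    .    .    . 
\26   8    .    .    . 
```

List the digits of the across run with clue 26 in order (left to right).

17 in 2 cells must be {8,9}.
R1C1 = 12 − 8 = 4 completes the 12 down.
R2C3 = 9: the only remaining digit allowed by both the 26 across and the 17 down.
R1C3 = 17 − 9 = 8 completes the 17 down.
R1C2 = 7: the only remaining digit allowed by both the 25 across and the 12 down.
R1C4 = 25 − 19 = 6 completes the 25 across.
R2C2 = 12 − 7 = 5 completes the 12 down.
R2C4 = 26 − 22 = 4 completes the 26 across.

8 5 9 4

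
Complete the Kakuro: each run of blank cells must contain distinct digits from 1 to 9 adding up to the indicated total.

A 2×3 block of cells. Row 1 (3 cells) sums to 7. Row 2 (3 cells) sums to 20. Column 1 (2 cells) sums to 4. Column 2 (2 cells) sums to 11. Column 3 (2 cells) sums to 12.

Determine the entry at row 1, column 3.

4

7 in 3 cells must be {1,2,4}; 4 in 2 cells must be {1,3}.
The 7 across and the 4 down share only 1, so (1,1) = 1.
Given what's placed, (1,3) must be 4 to fit the 7 across and 12 down.
(2,1) = 4 − 1 = 3 completes the 4 down.
(2,3) = 12 − 4 = 8 completes the 12 down.
(1,2) = 7 − 5 = 2 completes the 7 across.
(2,2) = 20 − 11 = 9 completes the 20 across.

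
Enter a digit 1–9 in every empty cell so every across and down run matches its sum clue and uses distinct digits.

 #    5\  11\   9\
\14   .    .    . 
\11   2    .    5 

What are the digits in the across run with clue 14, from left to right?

R1C1 = 5 − 2 = 3 completes the 5 down.
R1C3 = 9 − 5 = 4 completes the 9 down.
R2C2 = 11 − 7 = 4 completes the 11 across.
R1C2 = 14 − 7 = 7 completes the 14 across.

3, 7, 4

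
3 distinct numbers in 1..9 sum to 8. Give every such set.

3 distinct digits from 1–9 sum between 6 and 24.

{1,2,5}; {1,3,4}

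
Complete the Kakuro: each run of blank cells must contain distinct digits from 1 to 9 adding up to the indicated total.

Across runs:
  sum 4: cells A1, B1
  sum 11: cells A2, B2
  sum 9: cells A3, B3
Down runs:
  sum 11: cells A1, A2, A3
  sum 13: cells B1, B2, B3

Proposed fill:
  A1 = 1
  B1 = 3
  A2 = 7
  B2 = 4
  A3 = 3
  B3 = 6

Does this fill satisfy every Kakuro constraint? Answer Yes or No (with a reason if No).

Yes

Across: 1+3=4; 7+4=11; 3+6=9. Down: 1+7+3=11; 3+4+6=13. No digit repeats within any run.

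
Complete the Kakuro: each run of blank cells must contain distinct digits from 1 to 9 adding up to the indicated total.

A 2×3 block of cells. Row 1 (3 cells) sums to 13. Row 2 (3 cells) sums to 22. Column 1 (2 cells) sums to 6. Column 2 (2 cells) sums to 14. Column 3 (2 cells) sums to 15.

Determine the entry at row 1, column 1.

The 22 across and the 6 down share only 5, so (2,1) = 5.
(1,1) = 6 − 5 = 1 completes the 6 down.
Nothing is forced directly, so branch on (2,2), whose candidates are 8 or 9. If (2,2) = 8: then (1,2) would have to be in {3,4,5,7,8,9} for the 13 across but in {6} for the 14 down — contradiction. So (2,2) = 9.
(1,2) = 14 − 9 = 5 completes the 14 down.
(1,3) = 13 − 6 = 7 completes the 13 across.
(2,3) = 22 − 14 = 8 completes the 22 across.

1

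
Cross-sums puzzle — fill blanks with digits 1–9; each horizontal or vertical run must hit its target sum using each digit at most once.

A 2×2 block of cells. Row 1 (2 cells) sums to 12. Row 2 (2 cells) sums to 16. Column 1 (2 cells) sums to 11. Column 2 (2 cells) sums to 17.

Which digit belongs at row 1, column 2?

8

16 in 2 cells must be {7,9}; 17 in 2 cells must be {8,9}.
The 16 across and the 17 down share only 9, so (2,2) = 9.
(1,2) = 17 − 9 = 8 completes the 17 down.
(2,1) = 16 − 9 = 7 completes the 16 across.
(1,1) = 12 − 8 = 4 completes the 12 across.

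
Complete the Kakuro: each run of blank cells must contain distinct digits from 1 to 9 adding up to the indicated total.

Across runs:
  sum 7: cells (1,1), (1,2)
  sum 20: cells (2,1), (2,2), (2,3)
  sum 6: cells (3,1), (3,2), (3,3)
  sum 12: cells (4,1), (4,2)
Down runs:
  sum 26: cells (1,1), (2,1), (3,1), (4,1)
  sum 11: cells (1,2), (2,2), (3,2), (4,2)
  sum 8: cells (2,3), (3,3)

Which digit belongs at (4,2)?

6 in 3 cells must be {1,2,3}; 11 in 4 cells must be {1,2,3,5}.
Nothing is forced directly, so branch on (2,2), whose candidates are 3 or 5. If (2,2) = 3: then (2,3) would have to be in {8,9} for the 20 across but in {1,2,3,5,6,7} for the 8 down — contradiction. So (2,2) = 5.
Given what's placed, (4,2) must be 3 to fit the 12 across and 11 down.

3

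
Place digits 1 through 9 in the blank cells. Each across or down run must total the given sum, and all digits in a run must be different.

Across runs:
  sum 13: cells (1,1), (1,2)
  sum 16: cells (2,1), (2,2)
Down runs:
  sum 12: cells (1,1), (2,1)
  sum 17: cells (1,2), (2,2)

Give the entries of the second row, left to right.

16 in 2 cells must be {7,9}; 17 in 2 cells must be {8,9}.
The 16 across and the 17 down share only 9, so (2,2) = 9.
(1,2) = 17 − 9 = 8 completes the 17 down.
(2,1) = 16 − 9 = 7 completes the 16 across.
(1,1) = 13 − 8 = 5 completes the 13 across.

7 9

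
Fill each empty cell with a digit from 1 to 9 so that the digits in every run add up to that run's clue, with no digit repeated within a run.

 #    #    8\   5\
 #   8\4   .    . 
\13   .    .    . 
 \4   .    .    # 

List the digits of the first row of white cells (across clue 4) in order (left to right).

4 in 2 cells must be {1,3}.
Nothing is forced directly, so branch on R1C2, whose candidates are 1 or 3. If R1C2 = 3: that forces R1C3 = 1, R2C3 = 4, R3C2 = 1, after which R2C2 would have to be in {1,2,3,6,7,8} for the 13 across but in {4} for the 8 down — contradiction. So R1C2 = 1.
R1C3 = 4 − 1 = 3 completes the 4 across.
R2C3 = 5 − 3 = 2 completes the 5 down.
R3C2 = 3: the only remaining digit allowed by both the 4 across and the 8 down.
R2C2 = 8 − 4 = 4 completes the 8 down.
R3C1 = 4 − 3 = 1 completes the 4 across.
R2C1 = 13 − 6 = 7 completes the 13 across.

1 3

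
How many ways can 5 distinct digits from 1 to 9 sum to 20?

6

5 distinct digits from 1–9 sum between 15 and 35.
Enumerating: {1,2,3,5,9}, {1,2,3,6,8}, {1,2,4,5,8}, {1,2,4,6,7}, {1,3,4,5,7}, {2,3,4,5,6}.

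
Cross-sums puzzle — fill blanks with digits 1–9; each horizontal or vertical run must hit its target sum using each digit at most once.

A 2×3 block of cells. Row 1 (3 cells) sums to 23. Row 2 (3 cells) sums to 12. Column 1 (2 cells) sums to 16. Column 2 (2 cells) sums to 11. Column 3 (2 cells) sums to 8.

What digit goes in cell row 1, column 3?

23 in 3 cells must be {6,8,9}; 16 in 2 cells must be {7,9}.
The 23 across and the 16 down share only 9, so (1,1) = 9.
Given what's placed, (1,3) must be 6 to fit the 23 across and 8 down.
(2,1) = 16 − 9 = 7 completes the 16 down.
(2,3) = 8 − 6 = 2 completes the 8 down.
(1,2) = 23 − 15 = 8 completes the 23 across.
(2,2) = 12 − 9 = 3 completes the 12 across.

6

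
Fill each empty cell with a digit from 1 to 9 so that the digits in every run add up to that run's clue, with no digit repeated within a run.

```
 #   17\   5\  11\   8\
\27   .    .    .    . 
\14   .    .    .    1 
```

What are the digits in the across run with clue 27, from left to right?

9 3 8 7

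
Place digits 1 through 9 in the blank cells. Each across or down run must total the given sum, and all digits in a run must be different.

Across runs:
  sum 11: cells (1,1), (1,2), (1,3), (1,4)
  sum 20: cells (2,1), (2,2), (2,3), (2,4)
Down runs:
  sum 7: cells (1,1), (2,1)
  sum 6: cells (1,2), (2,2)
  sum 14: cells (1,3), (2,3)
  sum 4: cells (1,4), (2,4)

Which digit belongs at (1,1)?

1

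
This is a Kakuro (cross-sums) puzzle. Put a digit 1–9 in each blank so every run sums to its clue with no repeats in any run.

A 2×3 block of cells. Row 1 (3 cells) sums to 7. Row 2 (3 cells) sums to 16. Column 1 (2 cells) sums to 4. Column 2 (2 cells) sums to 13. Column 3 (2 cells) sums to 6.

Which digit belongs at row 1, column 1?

1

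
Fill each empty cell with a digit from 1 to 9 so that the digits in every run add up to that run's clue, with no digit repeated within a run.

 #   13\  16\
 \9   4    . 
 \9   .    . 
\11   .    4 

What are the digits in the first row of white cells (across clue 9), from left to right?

R1C2 = 9 − 4 = 5 completes the 9 across.
R2C2 = 16 − 9 = 7 completes the 16 down.
R3C1 = 11 − 4 = 7 completes the 11 across.
R2C1 = 9 − 7 = 2 completes the 9 across.

4, 5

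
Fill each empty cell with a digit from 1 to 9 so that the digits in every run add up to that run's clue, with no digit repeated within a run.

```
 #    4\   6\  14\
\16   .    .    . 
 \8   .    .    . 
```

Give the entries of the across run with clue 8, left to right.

1 2 5

4 in 2 cells must be {1,3}.
The 8 across and the 14 down share only 5, so R2C3 = 5.
R1C3 = 14 − 5 = 9 completes the 14 down.
Given what's placed, R2C1 must be 1 to fit the 8 across and 4 down.
R2C2 = 8 − 6 = 2 completes the 8 across.
R1C1 = 4 − 1 = 3 completes the 4 down.
R1C2 = 16 − 12 = 4 completes the 16 across.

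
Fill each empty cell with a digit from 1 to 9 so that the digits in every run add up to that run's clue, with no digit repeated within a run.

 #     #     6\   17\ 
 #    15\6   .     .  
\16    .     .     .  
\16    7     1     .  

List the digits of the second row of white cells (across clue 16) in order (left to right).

6 in 3 cells must be {1,2,3}.
R1C2 = 2: the only remaining digit allowed by both the 6 across and the 6 down.
R1C3 = 6 − 2 = 4 completes the 6 across.
R2C1 = 15 − 7 = 8 completes the 15 down.
R2C2 = 6 − 3 = 3 completes the 6 down.
R2C3 = 16 − 11 = 5 completes the 16 across.
R3C3 = 16 − 8 = 8 completes the 16 across.

8 3 5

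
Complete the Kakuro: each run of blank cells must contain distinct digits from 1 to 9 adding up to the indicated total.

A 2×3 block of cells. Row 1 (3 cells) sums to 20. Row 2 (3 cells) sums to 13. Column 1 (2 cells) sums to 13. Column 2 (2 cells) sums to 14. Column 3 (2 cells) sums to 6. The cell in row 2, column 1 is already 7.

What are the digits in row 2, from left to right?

(1,1) = 13 − 7 = 6 completes the 13 down.
Given what's placed, (1,3) must be 5 to fit the 20 across and 6 down.
Given what's placed, (2,2) must be 5 to fit the 13 across and 14 down.
(2,3) = 13 − 12 = 1 completes the 13 across.
(1,2) = 20 − 11 = 9 completes the 20 across.

7 5 1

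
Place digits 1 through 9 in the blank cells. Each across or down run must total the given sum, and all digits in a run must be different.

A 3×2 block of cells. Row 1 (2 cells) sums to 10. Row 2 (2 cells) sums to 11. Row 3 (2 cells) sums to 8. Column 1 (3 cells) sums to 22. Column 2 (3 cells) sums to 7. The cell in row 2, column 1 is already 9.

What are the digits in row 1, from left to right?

6, 4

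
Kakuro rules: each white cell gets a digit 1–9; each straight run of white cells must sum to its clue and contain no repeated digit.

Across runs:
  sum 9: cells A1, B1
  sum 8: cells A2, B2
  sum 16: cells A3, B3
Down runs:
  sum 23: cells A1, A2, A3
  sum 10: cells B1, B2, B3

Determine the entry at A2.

16 in 2 cells must be {7,9}; 23 in 3 cells must be {6,8,9}.
The 8 across and the 23 down share only 6, so A2 = 6.
B2 = 8 − 6 = 2 completes the 8 across.
Given what's placed, A3 must be 9 to fit the 16 across and 23 down.
B3 = 16 − 9 = 7 completes the 16 across.
A1 = 23 − 15 = 8 completes the 23 down.
B1 = 9 − 8 = 1 completes the 9 across.

6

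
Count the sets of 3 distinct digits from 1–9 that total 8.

2

3 distinct digits from 1–9 sum between 6 and 24.
Enumerating: {1,2,5}, {1,3,4}.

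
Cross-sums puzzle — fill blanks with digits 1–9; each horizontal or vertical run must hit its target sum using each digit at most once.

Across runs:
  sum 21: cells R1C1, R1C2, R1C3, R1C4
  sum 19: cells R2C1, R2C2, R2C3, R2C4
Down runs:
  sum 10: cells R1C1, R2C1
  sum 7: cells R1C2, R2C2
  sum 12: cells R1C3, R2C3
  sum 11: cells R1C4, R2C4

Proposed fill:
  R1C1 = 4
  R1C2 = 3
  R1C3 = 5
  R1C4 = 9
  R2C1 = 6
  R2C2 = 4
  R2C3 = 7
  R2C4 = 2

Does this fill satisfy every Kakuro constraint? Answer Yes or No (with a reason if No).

Across: 4+3+5+9=21; 6+4+7+2=19. Down: 4+6=10; 3+4=7; 5+7=12; 9+2=11. No digit repeats within any run.

Yes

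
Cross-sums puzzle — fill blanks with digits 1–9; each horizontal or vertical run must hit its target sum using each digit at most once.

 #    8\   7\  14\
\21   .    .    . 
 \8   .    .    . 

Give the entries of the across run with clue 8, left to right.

1, 2, 5

The 8 across and the 14 down share only 5, so R2C3 = 5.
R1C3 = 14 − 5 = 9 completes the 14 down.
Nothing is forced directly, so branch on R1C1, whose candidates are 5 or 7. If R1C1 = 5: then R1C2 would have to be in {7} for the 21 across but in {1,2,3,4,5,6} for the 7 down — contradiction. So R1C1 = 7.
R1C2 = 21 − 16 = 5 completes the 21 across.
R2C1 = 8 − 7 = 1 completes the 8 down.
R2C2 = 8 − 6 = 2 completes the 8 across.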